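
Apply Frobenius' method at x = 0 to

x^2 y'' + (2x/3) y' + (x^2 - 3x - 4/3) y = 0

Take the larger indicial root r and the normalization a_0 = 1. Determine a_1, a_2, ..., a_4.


Write in Frobenius form y'' + (p(x)/x) y' + (q(x)/x^2) y = 0:
  p(x) = 2/3,  q(x) = x^2 - 3x - 4/3.
Indicial equation: r(r-1) + (2/3) r + (-4/3) = 0 -> roots r_1 = 4/3, r_2 = -1.
Take r = r_1 = 4/3. Let y(x) = x^r sum_{n>=0} a_n x^n with a_0 = 1.
Substitute y = x^r sum a_n x^n and match x^{r+n}. The recurrence is
  D(n) a_n - 3 a_{n-1} + 1 a_{n-2} = 0,  where D(n) = (r+n)(r+n-1) + (2/3)(r+n) + (-4/3).
  a_n = [3 a_{n-1} - 1 a_{n-2}] / D(n).
Since the indicial polynomial factors as (r - r_1)(r - r_2), D(n) = (r_1 + n - r_1)(r_1 + n - r_2) = n(n + 7/3).
Evaluating step by step (a_0 = 1):
  n = 1: D(1) = 1(1 + 7/3) = 10/3; numerator = 3(1) = 3; a_1 = (3)/(10/3) = 9/10
  n = 2: D(2) = 2(2 + 7/3) = 26/3; numerator = 3(9/10) - 1(1) = 17/10; a_2 = (17/10)/(26/3) = 51/260
  n = 3: D(3) = 3(3 + 7/3) = 16; numerator = 3(51/260) - 1(9/10) = -81/260; a_3 = (-81/260)/(16) = -81/4160
  n = 4: D(4) = 4(4 + 7/3) = 76/3; numerator = 3(-81/4160) - 1(51/260) = -1059/4160; a_4 = (-1059/4160)/(76/3) = -3177/316160

r = 4/3; a_0 = 1; a_1 = 9/10; a_2 = 51/260; a_3 = -81/4160; a_4 = -3177/316160


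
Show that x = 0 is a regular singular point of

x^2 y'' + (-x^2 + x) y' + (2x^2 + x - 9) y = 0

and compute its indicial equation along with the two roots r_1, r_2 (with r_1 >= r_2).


Divide by x^2 to reach normal form y'' + P_1(x) y' + P_2(x) y = 0 with P_1(x) = -1 + 1/x and P_2(x) = 2 + 1/x - 9/x^2.
x = 0 is a singular point because the y'-coefficient -1 + 1/x has a pole at x = 0 and the y-coefficient 2 + 1/x - 9/x^2 has a pole at x = 0.
It is a regular singular point because x P_1(x) = p(x) = 1 - x and x^2 P_2(x) = q(x) = 2x^2 + x - 9 are polynomials, hence analytic at x = 0.
p(0) = 1,  q(0) = -9.
Indicial equation: r(r-1) + p(0) r + q(0) = 0, i.e. r^2 + (p(0) - 1) r + q(0) = 0, i.e. r^2 - 9 = 0.
Discriminant: (0)^2 - 4(-9) = 36, so r = (0 ± 6)/2.
Solving: r_1 = 3, r_2 = -3.

indicial: r^2 - 9 = 0; roots r_1 = 3, r_2 = -3


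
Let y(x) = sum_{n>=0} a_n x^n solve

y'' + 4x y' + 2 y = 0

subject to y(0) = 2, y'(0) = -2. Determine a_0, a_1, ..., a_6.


Ansatz: y(x) = sum_{n>=0} a_n x^n, so y'(x) = sum_{n>=1} n a_n x^(n-1) and y''(x) = sum_{n>=2} n(n-1) a_n x^(n-2).
Substitute into P(x) y'' + Q(x) y' + R(x) y = 0 with P(x) = 1, Q(x) = 4x, R(x) = 2, and match powers of x.
Initial conditions: a_0 = 2, a_1 = -2.
Setting the coefficient of each power of x to zero and solving order by order (substituting the coefficients already found):
  x^0: 2 a_2 + 2 a_0 = 0  ->  2 a_2 = -2 a_0 = -4  ->  a_2 = -2
  x^1: 6 a_3 + 6 a_1 = 0  ->  6 a_3 = -6 a_1 = 12  ->  a_3 = 2
  x^2: 12 a_4 + 10 a_2 = 0  ->  12 a_4 = -10 a_2 = 20  ->  a_4 = 5/3
  x^3: 20 a_5 + 14 a_3 = 0  ->  20 a_5 = -14 a_3 = -28  ->  a_5 = -7/5
  x^4: 30 a_6 + 18 a_4 = 0  ->  30 a_6 = -18 a_4 = -30  ->  a_6 = -1
Truncated series: y(x) = 2 - 2 x - 2 x^2 + 2 x^3 + (5/3) x^4 - (7/5) x^5 - x^6 + O(x^7).

a_0 = 2; a_1 = -2; a_2 = -2; a_3 = 2; a_4 = 5/3; a_5 = -7/5; a_6 = -1


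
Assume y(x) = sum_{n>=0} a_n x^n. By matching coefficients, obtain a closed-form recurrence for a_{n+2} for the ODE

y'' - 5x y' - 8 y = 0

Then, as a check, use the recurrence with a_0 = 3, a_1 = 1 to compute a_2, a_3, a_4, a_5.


Substitute y = sum_n a_n x^n.
y''(x) has coefficient (n+2)(n+1) a_{n+2} at x^n;
-5 x y'(x) has coefficient -5 n a_n at x^n (shift);
-8 y(x) has coefficient -8 a_n at x^n.
Matching x^n: (n+2)(n+1) a_{n+2} + (-5n - 8) a_n = 0.
Thus a_{n+2} = (5n + 8) / ((n+1)(n+2)) * a_n.

Check with a_0 = 3, a_1 = 1 (apply the recurrence for n = 0, 1, 2, 3): a_0 = 3, a_1 = 1, a_2 = 12, a_3 = 13/6, a_4 = 18, a_5 = 299/120.

a_(n+2) = (5n + 8) / ((n+1)(n+2)) * a_n; check: a_0 = 3, a_1 = 1, a_2 = 12, a_3 = 13/6, a_4 = 18, a_5 = 299/120


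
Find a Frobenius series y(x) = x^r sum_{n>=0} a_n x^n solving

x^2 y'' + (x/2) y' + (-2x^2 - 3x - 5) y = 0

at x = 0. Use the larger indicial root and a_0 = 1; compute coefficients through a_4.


Write in Frobenius form y'' + (p(x)/x) y' + (q(x)/x^2) y = 0:
  p(x) = 1/2,  q(x) = -2x^2 - 3x - 5.
Indicial equation: r(r-1) + (1/2) r + (-5) = 0 -> roots r_1 = 5/2, r_2 = -2.
Take r = r_1 = 5/2. Let y(x) = x^r sum_{n>=0} a_n x^n with a_0 = 1.
Substitute y = x^r sum a_n x^n and match x^{r+n}. The recurrence is
  D(n) a_n - 3 a_{n-1} - 2 a_{n-2} = 0,  where D(n) = (r+n)(r+n-1) + (1/2)(r+n) + (-5).
  a_n = [3 a_{n-1} + 2 a_{n-2}] / D(n).
Since the indicial polynomial factors as (r - r_1)(r - r_2), D(n) = (r_1 + n - r_1)(r_1 + n - r_2) = n(n + 9/2).
Evaluating step by step (a_0 = 1):
  n = 1: D(1) = 1(1 + 9/2) = 11/2; numerator = 3(1) = 3; a_1 = (3)/(11/2) = 6/11
  n = 2: D(2) = 2(2 + 9/2) = 13; numerator = 3(6/11) + 2(1) = 40/11; a_2 = (40/11)/(13) = 40/143
  n = 3: D(3) = 3(3 + 9/2) = 45/2; numerator = 3(40/143) + 2(6/11) = 276/143; a_3 = (276/143)/(45/2) = 184/2145
  n = 4: D(4) = 4(4 + 9/2) = 34; numerator = 3(184/2145) + 2(40/143) = 584/715; a_4 = (584/715)/(34) = 292/12155

r = 5/2; a_0 = 1; a_1 = 6/11; a_2 = 40/143; a_3 = 184/2145; a_4 = 292/12155


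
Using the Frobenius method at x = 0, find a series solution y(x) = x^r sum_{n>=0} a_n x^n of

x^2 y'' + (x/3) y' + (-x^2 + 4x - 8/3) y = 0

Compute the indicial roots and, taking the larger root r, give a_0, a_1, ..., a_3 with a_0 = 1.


Write in Frobenius form y'' + (p(x)/x) y' + (q(x)/x^2) y = 0:
  p(x) = 1/3,  q(x) = -x^2 + 4x - 8/3.
Indicial equation: r(r-1) + (1/3) r + (-8/3) = 0 -> roots r_1 = 2, r_2 = -4/3.
Take r = r_1 = 2. Let y(x) = x^r sum_{n>=0} a_n x^n with a_0 = 1.
Substitute y = x^r sum a_n x^n and match x^{r+n}. The recurrence is
  D(n) a_n + 4 a_{n-1} - 1 a_{n-2} = 0,  where D(n) = (r+n)(r+n-1) + (1/3)(r+n) + (-8/3).
  a_n = [-4 a_{n-1} + 1 a_{n-2}] / D(n).
Since the indicial polynomial factors as (r - r_1)(r - r_2), D(n) = (r_1 + n - r_1)(r_1 + n - r_2) = n(n + 10/3).
Evaluating step by step (a_0 = 1):
  n = 1: D(1) = 1(1 + 10/3) = 13/3; numerator = -4(1) = -4; a_1 = (-4)/(13/3) = -12/13
  n = 2: D(2) = 2(2 + 10/3) = 32/3; numerator = -4(-12/13) + 1(1) = 61/13; a_2 = (61/13)/(32/3) = 183/416
  n = 3: D(3) = 3(3 + 10/3) = 19; numerator = -4(183/416) + 1(-12/13) = -279/104; a_3 = (-279/104)/(19) = -279/1976

r = 2; a_0 = 1; a_1 = -12/13; a_2 = 183/416; a_3 = -279/1976


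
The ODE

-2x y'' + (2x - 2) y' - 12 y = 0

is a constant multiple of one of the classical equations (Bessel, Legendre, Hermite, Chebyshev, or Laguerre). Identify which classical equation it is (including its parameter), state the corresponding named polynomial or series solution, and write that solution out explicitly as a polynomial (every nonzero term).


All three coefficients share the factor -2; dividing through by -2 gives  x y'' + (1 - x) y' + 6 y = 0.
This matches the Laguerre equation x y'' + (1 - x) y' + n y = 0 with n = 6; the polynomial solution is L_6(x).
With y = sum_k a_k x^k, matching x^k gives (k+1)k a_{k+1} + (k+1) a_{k+1} - k a_k + n a_k = 0, i.e. (k+1)^2 a_{k+1} = (k - n) a_k = (k - 6) a_k. The right side vanishes at k = 6, so the series terminates at degree 6.
Standard normalization L_n(0) = 1 gives a_0 = 1. Work upward with a_{k+1} = (k - 6) a_k / (k+1)^2:
  a_1 = (0 - 6)(1) / 1^2 = -6/1 = -6
  a_2 = (1 - 6)(-6) / 2^2 = 30/4 = 15/2
  a_3 = (2 - 6)(15/2) / 3^2 = -30/9 = -10/3
  a_4 = (3 - 6)(-10/3) / 4^2 = 10/16 = 5/8
  a_5 = (4 - 6)(5/8) / 5^2 = (-5/4)/25 = -1/20
  a_6 = (5 - 6)(-1/20) / 6^2 = (1/20)/36 = 1/720
Hence L_6(x) = x^6/720 - x^5/20 + 5 x^4/8 - 10 x^3/3 + 15 x^2/2 - 6 x + 1.

L_6(x); series = x^6/720 - x^5/20 + 5 x^4/8 - 10 x^3/3 + 15 x^2/2 - 6 x + 1


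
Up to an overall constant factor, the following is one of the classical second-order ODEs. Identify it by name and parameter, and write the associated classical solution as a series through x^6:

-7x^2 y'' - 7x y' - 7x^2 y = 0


All three coefficients share the factor -7; dividing through by -7 gives  x^2 y'' + x y' + x^2 y = 0.
This matches the Bessel equation x^2 y'' + x y' + (x^2 - nu^2) y = 0 with nu^2 = 0, so nu = 0; the solution bounded at x = 0 is J_0(x).
Frobenius at x = 0: indicial roots ±nu; for r = nu the recurrence k(k + 2nu) c_k = -c_{k-2} gives the standard series J_nu(x) = sum_{k>=0} (-1)^k / (k! (k+nu)!) (x/2)^(2k+nu). Evaluate the first 4 terms:
  k = 0: (-1)^0 / (0! * 0! * 2^0) x^0 = 1/(1*1*1) x^0 = (1) x^0
  k = 1: (-1)^1 / (1! * 1! * 2^2) x^2 = -1/(1*1*4) x^2 = (-1/4) x^2
  k = 2: (-1)^2 / (2! * 2! * 2^4) x^4 = 1/(2*2*16) x^4 = (1/64) x^4
  k = 3: (-1)^3 / (3! * 3! * 2^6) x^6 = -1/(6*6*64) x^6 = (-1/2304) x^6
Hence J_0(x) = -x^6/2304 + x^4/64 - x^2/4 + 1 + ....

J_0(x); series = -x^6/2304 + x^4/64 - x^2/4 + 1


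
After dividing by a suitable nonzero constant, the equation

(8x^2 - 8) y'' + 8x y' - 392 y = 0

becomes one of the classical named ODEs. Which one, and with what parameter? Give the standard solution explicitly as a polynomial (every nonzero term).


All three coefficients share the factor -8; dividing through by -8 gives  (1 - x^2) y'' - x y' + 49 y = 0.
This matches the Chebyshev equation (1 - x^2) y'' - x y' + n^2 y = 0 (note the -x y' term, not -2x y') with n^2 = 49, so n = 7; the polynomial solution is T_7(x).
With y = sum_k a_k x^k, matching x^k gives (k+2)(k+1) a_{k+2} = (k^2 - n^2) a_k = (k - 7)(k + 7) a_k. The right side vanishes at k = 7, so the series with the parity of 7 terminates at degree 7.
Standard normalization: leading coefficient of T_n is 2^(n-1), so a_7 = 2^6 = 64. Work downward with a_k = (k+1)(k+2) a_{k+2} / ((k - 7)(k + 7)):
  a_5 = (6)(7)(64) / ((5 - 7)(5 + 7)) = 2688/(-24) = -112
  a_3 = (4)(5)(-112) / ((3 - 7)(3 + 7)) = -2240/(-40) = 56
  a_1 = (2)(3)(56) / ((1 - 7)(1 + 7)) = 336/(-48) = -7
Hence T_7(x) = 64 x^7 - 112 x^5 + 56 x^3 - 7 x.

T_7(x); series = 64 x^7 - 112 x^5 + 56 x^3 - 7 x


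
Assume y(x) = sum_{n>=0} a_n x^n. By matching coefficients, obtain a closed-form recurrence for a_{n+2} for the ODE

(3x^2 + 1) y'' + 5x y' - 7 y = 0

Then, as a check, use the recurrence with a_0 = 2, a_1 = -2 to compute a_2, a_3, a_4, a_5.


Substitute y = sum_n a_n x^n.
(1 + 3 x^2) y'' contributes (n+2)(n+1) a_{n+2} + 3 n(n-1) a_n at x^n.
5 x y'(x) contributes 5 n a_n at x^n.
-7 y(x) contributes -7 a_n at x^n.
Matching x^n: (n+2)(n+1) a_{n+2} + (3 n(n-1) + 5 n - 7) a_n = 0.
Thus a_{n+2} = (-3 n(n-1) - 5 n + 7) / ((n+1)(n+2)) * a_n.

Check with a_0 = 2, a_1 = -2 (apply the recurrence for n = 0, 1, 2, 3): a_0 = 2, a_1 = -2, a_2 = 7, a_3 = -2/3, a_4 = -21/4, a_5 = 13/15.

a_(n+2) = (-3 n(n-1) - 5 n + 7) / ((n+1)(n+2)) * a_n; check: a_0 = 2, a_1 = -2, a_2 = 7, a_3 = -2/3, a_4 = -21/4, a_5 = 13/15


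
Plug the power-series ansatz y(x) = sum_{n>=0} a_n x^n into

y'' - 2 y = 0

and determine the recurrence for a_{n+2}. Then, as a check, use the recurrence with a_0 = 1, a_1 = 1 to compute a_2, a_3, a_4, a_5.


Substitute y = sum_n a_n x^n into y'' + (const) y = 0.
y''(x) = sum_{n>=0} (n+2)(n+1) a_{n+2} x^n.
The ODE becomes sum_n [(n+2)(n+1) a_{n+2} - 2 a_n] x^n = 0.
Setting each coefficient to zero gives the recurrence:
  (n+2)(n+1) a_{n+2} - 2 a_n = 0,
  a_{n+2} = 2 / ((n+1)(n+2)) a_n.

Check with a_0 = 1, a_1 = 1 (apply the recurrence for n = 0, 1, 2, 3): a_0 = 1, a_1 = 1, a_2 = 1, a_3 = 1/3, a_4 = 1/6, a_5 = 1/30.

a_{n+2} = 2/((n+1)(n+2)) * a_n; check: a_0 = 1, a_1 = 1, a_2 = 1, a_3 = 1/3, a_4 = 1/6, a_5 = 1/30


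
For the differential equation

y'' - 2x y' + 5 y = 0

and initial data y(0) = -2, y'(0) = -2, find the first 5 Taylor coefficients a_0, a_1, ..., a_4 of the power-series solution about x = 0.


Ansatz: y(x) = sum_{n>=0} a_n x^n, so y'(x) = sum_{n>=1} n a_n x^(n-1) and y''(x) = sum_{n>=2} n(n-1) a_n x^(n-2).
Substitute into P(x) y'' + Q(x) y' + R(x) y = 0 with P(x) = 1, Q(x) = -2x, R(x) = 5, and match powers of x.
Initial conditions: a_0 = -2, a_1 = -2.
Setting the coefficient of each power of x to zero and solving order by order (substituting the coefficients already found):
  x^0: 2 a_2 + 5 a_0 = 0  ->  2 a_2 = -5 a_0 = 10  ->  a_2 = 5
  x^1: 6 a_3 + 3 a_1 = 0  ->  6 a_3 = -3 a_1 = 6  ->  a_3 = 1
  x^2: 12 a_4 + a_2 = 0  ->  12 a_4 = -a_2 = -5  ->  a_4 = -5/12
Truncated series: y(x) = -2 - 2 x + 5 x^2 + x^3 - (5/12) x^4 + O(x^5).

a_0 = -2; a_1 = -2; a_2 = 5; a_3 = 1; a_4 = -5/12


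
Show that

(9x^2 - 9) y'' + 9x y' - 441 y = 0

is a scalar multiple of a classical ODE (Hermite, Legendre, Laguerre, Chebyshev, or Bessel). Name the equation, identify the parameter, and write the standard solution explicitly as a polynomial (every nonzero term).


All three coefficients share the factor -9; dividing through by -9 gives  (1 - x^2) y'' - x y' + 49 y = 0.
This matches the Chebyshev equation (1 - x^2) y'' - x y' + n^2 y = 0 (note the -x y' term, not -2x y') with n^2 = 49, so n = 7; the polynomial solution is T_7(x).
With y = sum_k a_k x^k, matching x^k gives (k+2)(k+1) a_{k+2} = (k^2 - n^2) a_k = (k - 7)(k + 7) a_k. The right side vanishes at k = 7, so the series with the parity of 7 terminates at degree 7.
Standard normalization: leading coefficient of T_n is 2^(n-1), so a_7 = 2^6 = 64. Work downward with a_k = (k+1)(k+2) a_{k+2} / ((k - 7)(k + 7)):
  a_5 = (6)(7)(64) / ((5 - 7)(5 + 7)) = 2688/(-24) = -112
  a_3 = (4)(5)(-112) / ((3 - 7)(3 + 7)) = -2240/(-40) = 56
  a_1 = (2)(3)(56) / ((1 - 7)(1 + 7)) = 336/(-48) = -7
Hence T_7(x) = 64 x^7 - 112 x^5 + 56 x^3 - 7 x.

T_7(x); series = 64 x^7 - 112 x^5 + 56 x^3 - 7 x


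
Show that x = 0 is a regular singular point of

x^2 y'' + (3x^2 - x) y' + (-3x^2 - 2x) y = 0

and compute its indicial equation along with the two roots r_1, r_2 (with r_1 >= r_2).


Divide by x^2 to reach normal form y'' + P_1(x) y' + P_2(x) y = 0 with P_1(x) = 3 - 1/x and P_2(x) = -3 - 2/x.
x = 0 is a singular point because the y'-coefficient 3 - 1/x has a pole at x = 0 and the y-coefficient -3 - 2/x has a pole at x = 0.
It is a regular singular point because x P_1(x) = p(x) = 3x - 1 and x^2 P_2(x) = q(x) = -3x^2 - 2x are polynomials, hence analytic at x = 0.
p(0) = -1,  q(0) = 0.
Indicial equation: r(r-1) + p(0) r + q(0) = 0, i.e. r^2 + (p(0) - 1) r + q(0) = 0, i.e. r^2 - 2 r = 0.
Discriminant: (-2)^2 - 4(0) = 4, so r = (2 ± 2)/2.
Solving: r_1 = 2, r_2 = 0.

indicial: r^2 - 2 r = 0; roots r_1 = 2, r_2 = 0


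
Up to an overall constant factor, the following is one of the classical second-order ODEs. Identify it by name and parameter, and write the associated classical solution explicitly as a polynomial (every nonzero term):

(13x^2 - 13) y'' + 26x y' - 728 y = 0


All three coefficients share the factor -13; dividing through by -13 gives  (1 - x^2) y'' - 2x y' + 56 y = 0.
This matches the Legendre equation (1 - x^2) y'' - 2x y' + n(n+1) y = 0 (note the -2x y' term) with n(n+1) = 56, so n = 7; the polynomial solution is P_7(x).
With y = sum_k a_k x^k, matching x^k gives (k+2)(k+1) a_{k+2} = [k(k+1) - n(n+1)] a_k = (k - 7)(k + 8) a_k. The right side vanishes at k = 7, so the series with the parity of 7 terminates at degree 7.
Standard normalization (P_n(1) = 1): leading coefficient (2n)!/(2^n (n!)^2) = 87178291200/(128*25401600) = 429/16, so a_7 = 429/16. Work downward with a_k = (k+1)(k+2) a_{k+2} / ((k - 7)(k + 8)):
  a_5 = (6)(7)(429/16) / ((5 - 7)(5 + 8)) = (9009/8)/(-26) = -693/16
  a_3 = (4)(5)(-693/16) / ((3 - 7)(3 + 8)) = (-3465/4)/(-44) = 315/16
  a_1 = (2)(3)(315/16) / ((1 - 7)(1 + 8)) = (945/8)/(-54) = -35/16
Hence P_7(x) = 429 x^7/16 - 693 x^5/16 + 315 x^3/16 - 35 x/16.

P_7(x); series = 429 x^7/16 - 693 x^5/16 + 315 x^3/16 - 35 x/16


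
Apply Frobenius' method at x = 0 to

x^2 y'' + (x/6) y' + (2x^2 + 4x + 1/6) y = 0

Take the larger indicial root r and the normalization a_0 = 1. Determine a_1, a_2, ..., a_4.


Write in Frobenius form y'' + (p(x)/x) y' + (q(x)/x^2) y = 0:
  p(x) = 1/6,  q(x) = 2x^2 + 4x + 1/6.
Indicial equation: r(r-1) + (1/6) r + (1/6) = 0 -> roots r_1 = 1/2, r_2 = 1/3.
Take r = r_1 = 1/2. Let y(x) = x^r sum_{n>=0} a_n x^n with a_0 = 1.
Substitute y = x^r sum a_n x^n and match x^{r+n}. The recurrence is
  D(n) a_n + 4 a_{n-1} + 2 a_{n-2} = 0,  where D(n) = (r+n)(r+n-1) + (1/6)(r+n) + (1/6).
  a_n = [-4 a_{n-1} - 2 a_{n-2}] / D(n).
Since the indicial polynomial factors as (r - r_1)(r - r_2), D(n) = (r_1 + n - r_1)(r_1 + n - r_2) = n(n + 1/6).
Evaluating step by step (a_0 = 1):
  n = 1: D(1) = 1(1 + 1/6) = 7/6; numerator = -4(1) = -4; a_1 = (-4)/(7/6) = -24/7
  n = 2: D(2) = 2(2 + 1/6) = 13/3; numerator = -4(-24/7) - 2(1) = 82/7; a_2 = (82/7)/(13/3) = 246/91
  n = 3: D(3) = 3(3 + 1/6) = 19/2; numerator = -4(246/91) - 2(-24/7) = -360/91; a_3 = (-360/91)/(19/2) = -720/1729
  n = 4: D(4) = 4(4 + 1/6) = 50/3; numerator = -4(-720/1729) - 2(246/91) = -924/247; a_4 = (-924/247)/(50/3) = -1386/6175

r = 1/2; a_0 = 1; a_1 = -24/7; a_2 = 246/91; a_3 = -720/1729; a_4 = -1386/6175


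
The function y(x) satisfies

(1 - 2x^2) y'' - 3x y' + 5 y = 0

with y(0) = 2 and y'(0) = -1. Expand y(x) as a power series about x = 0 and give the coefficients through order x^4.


Ansatz: y(x) = sum_{n>=0} a_n x^n, so y'(x) = sum_{n>=1} n a_n x^(n-1) and y''(x) = sum_{n>=2} n(n-1) a_n x^(n-2).
Substitute into P(x) y'' + Q(x) y' + R(x) y = 0 with P(x) = 1 - 2x^2, Q(x) = -3x, R(x) = 5, and match powers of x.
Initial conditions: a_0 = 2, a_1 = -1.
Setting the coefficient of each power of x to zero and solving order by order (substituting the coefficients already found):
  x^0: 2 a_2 + 5 a_0 = 0  ->  2 a_2 = -5 a_0 = -10  ->  a_2 = -5
  x^1: 6 a_3 + 2 a_1 = 0  ->  6 a_3 = -2 a_1 = 2  ->  a_3 = 1/3
  x^2: 12 a_4 - 5 a_2 = 0  ->  12 a_4 = 5 a_2 = -25  ->  a_4 = -25/12
Truncated series: y(x) = 2 - x - 5 x^2 + (1/3) x^3 - (25/12) x^4 + O(x^5).

a_0 = 2; a_1 = -1; a_2 = -5; a_3 = 1/3; a_4 = -25/12


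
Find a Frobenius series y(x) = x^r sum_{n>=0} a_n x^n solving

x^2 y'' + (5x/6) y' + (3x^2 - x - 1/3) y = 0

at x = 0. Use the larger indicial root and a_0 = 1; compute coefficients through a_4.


Write in Frobenius form y'' + (p(x)/x) y' + (q(x)/x^2) y = 0:
  p(x) = 5/6,  q(x) = 3x^2 - x - 1/3.
Indicial equation: r(r-1) + (5/6) r + (-1/3) = 0 -> roots r_1 = 2/3, r_2 = -1/2.
Take r = r_1 = 2/3. Let y(x) = x^r sum_{n>=0} a_n x^n with a_0 = 1.
Substitute y = x^r sum a_n x^n and match x^{r+n}. The recurrence is
  D(n) a_n - 1 a_{n-1} + 3 a_{n-2} = 0,  where D(n) = (r+n)(r+n-1) + (5/6)(r+n) + (-1/3).
  a_n = [1 a_{n-1} - 3 a_{n-2}] / D(n).
Since the indicial polynomial factors as (r - r_1)(r - r_2), D(n) = (r_1 + n - r_1)(r_1 + n - r_2) = n(n + 7/6).
Evaluating step by step (a_0 = 1):
  n = 1: D(1) = 1(1 + 7/6) = 13/6; numerator = 1(1) = 1; a_1 = (1)/(13/6) = 6/13
  n = 2: D(2) = 2(2 + 7/6) = 19/3; numerator = 1(6/13) - 3(1) = -33/13; a_2 = (-33/13)/(19/3) = -99/247
  n = 3: D(3) = 3(3 + 7/6) = 25/2; numerator = 1(-99/247) - 3(6/13) = -441/247; a_3 = (-441/247)/(25/2) = -882/6175
  n = 4: D(4) = 4(4 + 7/6) = 62/3; numerator = 1(-882/6175) - 3(-99/247) = 6543/6175; a_4 = (6543/6175)/(62/3) = 19629/382850

r = 2/3; a_0 = 1; a_1 = 6/13; a_2 = -99/247; a_3 = -882/6175; a_4 = 19629/382850


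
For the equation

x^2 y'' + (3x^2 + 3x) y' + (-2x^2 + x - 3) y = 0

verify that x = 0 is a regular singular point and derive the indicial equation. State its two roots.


Divide by x^2 to reach normal form y'' + P_1(x) y' + P_2(x) y = 0 with P_1(x) = 3 + 3/x and P_2(x) = -2 + 1/x - 3/x^2.
x = 0 is a singular point because the y'-coefficient 3 + 3/x has a pole at x = 0 and the y-coefficient -2 + 1/x - 3/x^2 has a pole at x = 0.
It is a regular singular point because x P_1(x) = p(x) = 3x + 3 and x^2 P_2(x) = q(x) = -2x^2 + x - 3 are polynomials, hence analytic at x = 0.
p(0) = 3,  q(0) = -3.
Indicial equation: r(r-1) + p(0) r + q(0) = 0, i.e. r^2 + (p(0) - 1) r + q(0) = 0, i.e. r^2 + 2 r - 3 = 0.
Discriminant: (2)^2 - 4(-3) = 16, so r = (-2 ± 4)/2.
Solving: r_1 = 1, r_2 = -3.

indicial: r^2 + 2 r - 3 = 0; roots r_1 = 1, r_2 = -3


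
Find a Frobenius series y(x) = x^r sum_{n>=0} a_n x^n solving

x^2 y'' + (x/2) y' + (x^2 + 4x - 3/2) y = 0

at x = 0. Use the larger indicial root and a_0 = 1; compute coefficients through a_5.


Write in Frobenius form y'' + (p(x)/x) y' + (q(x)/x^2) y = 0:
  p(x) = 1/2,  q(x) = x^2 + 4x - 3/2.
Indicial equation: r(r-1) + (1/2) r + (-3/2) = 0 -> roots r_1 = 3/2, r_2 = -1.
Take r = r_1 = 3/2. Let y(x) = x^r sum_{n>=0} a_n x^n with a_0 = 1.
Substitute y = x^r sum a_n x^n and match x^{r+n}. The recurrence is
  D(n) a_n + 4 a_{n-1} + 1 a_{n-2} = 0,  where D(n) = (r+n)(r+n-1) + (1/2)(r+n) + (-3/2).
  a_n = [-4 a_{n-1} - 1 a_{n-2}] / D(n).
Since the indicial polynomial factors as (r - r_1)(r - r_2), D(n) = (r_1 + n - r_1)(r_1 + n - r_2) = n(n + 5/2).
Evaluating step by step (a_0 = 1):
  n = 1: D(1) = 1(1 + 5/2) = 7/2; numerator = -4(1) = -4; a_1 = (-4)/(7/2) = -8/7
  n = 2: D(2) = 2(2 + 5/2) = 9; numerator = -4(-8/7) - 1(1) = 25/7; a_2 = (25/7)/(9) = 25/63
  n = 3: D(3) = 3(3 + 5/2) = 33/2; numerator = -4(25/63) - 1(-8/7) = -4/9; a_3 = (-4/9)/(33/2) = -8/297
  n = 4: D(4) = 4(4 + 5/2) = 26; numerator = -4(-8/297) - 1(25/63) = -601/2079; a_4 = (-601/2079)/(26) = -601/54054
  n = 5: D(5) = 5(5 + 5/2) = 75/2; numerator = -4(-601/54054) - 1(-8/297) = 1930/27027; a_5 = (1930/27027)/(75/2) = 772/405405

r = 3/2; a_0 = 1; a_1 = -8/7; a_2 = 25/63; a_3 = -8/297; a_4 = -601/54054; a_5 = 772/405405


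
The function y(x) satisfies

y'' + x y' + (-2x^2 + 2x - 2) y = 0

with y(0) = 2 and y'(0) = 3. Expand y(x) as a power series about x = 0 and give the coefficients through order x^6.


Ansatz: y(x) = sum_{n>=0} a_n x^n, so y'(x) = sum_{n>=1} n a_n x^(n-1) and y''(x) = sum_{n>=2} n(n-1) a_n x^(n-2).
Substitute into P(x) y'' + Q(x) y' + R(x) y = 0 with P(x) = 1, Q(x) = x, R(x) = -2x^2 + 2x - 2, and match powers of x.
Initial conditions: a_0 = 2, a_1 = 3.
Setting the coefficient of each power of x to zero and solving order by order (substituting the coefficients already found):
  x^0: 2 a_2 - 2 a_0 = 0  ->  2 a_2 = 2 a_0 = 4  ->  a_2 = 2
  x^1: 6 a_3 - a_1 + 2 a_0 = 0  ->  6 a_3 = a_1 - 2 a_0 = -1  ->  a_3 = -1/6
  x^2: 12 a_4 + 2 a_1 - 2 a_0 = 0  ->  12 a_4 = -2 a_1 + 2 a_0 = -2  ->  a_4 = -1/6
  x^3: 20 a_5 + a_3 + 2 a_2 - 2 a_1 = 0  ->  20 a_5 = -a_3 - 2 a_2 + 2 a_1 = 13/6  ->  a_5 = 13/120
  x^4: 30 a_6 + 2 a_4 + 2 a_3 - 2 a_2 = 0  ->  30 a_6 = -2 a_4 - 2 a_3 + 2 a_2 = 14/3  ->  a_6 = 7/45
Truncated series: y(x) = 2 + 3 x + 2 x^2 - (1/6) x^3 - (1/6) x^4 + (13/120) x^5 + (7/45) x^6 + O(x^7).

a_0 = 2; a_1 = 3; a_2 = 2; a_3 = -1/6; a_4 = -1/6; a_5 = 13/120; a_6 = 7/45


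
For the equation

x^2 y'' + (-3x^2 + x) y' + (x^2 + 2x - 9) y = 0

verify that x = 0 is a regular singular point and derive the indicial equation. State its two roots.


Divide by x^2 to reach normal form y'' + P_1(x) y' + P_2(x) y = 0 with P_1(x) = -3 + 1/x and P_2(x) = 1 + 2/x - 9/x^2.
x = 0 is a singular point because the y'-coefficient -3 + 1/x has a pole at x = 0 and the y-coefficient 1 + 2/x - 9/x^2 has a pole at x = 0.
It is a regular singular point because x P_1(x) = p(x) = 1 - 3x and x^2 P_2(x) = q(x) = x^2 + 2x - 9 are polynomials, hence analytic at x = 0.
p(0) = 1,  q(0) = -9.
Indicial equation: r(r-1) + p(0) r + q(0) = 0, i.e. r^2 + (p(0) - 1) r + q(0) = 0, i.e. r^2 - 9 = 0.
Discriminant: (0)^2 - 4(-9) = 36, so r = (0 ± 6)/2.
Solving: r_1 = 3, r_2 = -3.

indicial: r^2 - 9 = 0; roots r_1 = 3, r_2 = -3


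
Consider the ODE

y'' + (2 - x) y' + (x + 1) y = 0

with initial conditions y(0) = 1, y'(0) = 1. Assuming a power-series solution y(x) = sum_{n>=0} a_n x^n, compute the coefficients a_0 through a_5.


Ansatz: y(x) = sum_{n>=0} a_n x^n, so y'(x) = sum_{n>=1} n a_n x^(n-1) and y''(x) = sum_{n>=2} n(n-1) a_n x^(n-2).
Substitute into P(x) y'' + Q(x) y' + R(x) y = 0 with P(x) = 1, Q(x) = 2 - x, R(x) = x + 1, and match powers of x.
Initial conditions: a_0 = 1, a_1 = 1.
Setting the coefficient of each power of x to zero and solving order by order (substituting the coefficients already found):
  x^0: 2 a_2 + 2 a_1 + a_0 = 0  ->  2 a_2 = -2 a_1 - a_0 = -3  ->  a_2 = -3/2
  x^1: 6 a_3 + 4 a_2 + a_0 = 0  ->  6 a_3 = -4 a_2 - a_0 = 5  ->  a_3 = 5/6
  x^2: 12 a_4 + 6 a_3 - a_2 + a_1 = 0  ->  12 a_4 = -6 a_3 + a_2 - a_1 = -15/2  ->  a_4 = -5/8
  x^3: 20 a_5 + 8 a_4 - 2 a_3 + a_2 = 0  ->  20 a_5 = -8 a_4 + 2 a_3 - a_2 = 49/6  ->  a_5 = 49/120
Truncated series: y(x) = 1 + x - (3/2) x^2 + (5/6) x^3 - (5/8) x^4 + (49/120) x^5 + O(x^6).

a_0 = 1; a_1 = 1; a_2 = -3/2; a_3 = 5/6; a_4 = -5/8; a_5 = 49/120


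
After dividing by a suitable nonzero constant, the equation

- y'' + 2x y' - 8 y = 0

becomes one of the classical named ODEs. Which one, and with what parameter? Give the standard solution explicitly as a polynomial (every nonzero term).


All three coefficients share the factor -1; dividing through by -1 gives  y'' - 2x y' + 8 y = 0.
This matches the Hermite equation y'' - 2x y' + 2n y = 0 with 2n = 8, so n = 4; the polynomial solution is H_4(x).
With y = sum_k a_k x^k, matching x^k gives (k+2)(k+1) a_{k+2} = 2(k - n) a_k = 2(k - 4) a_k. The right side vanishes at k = 4, so the series with the parity of 4 terminates at degree 4.
Standard normalization: leading coefficient of H_n is 2^n, so a_4 = 2^4 = 16. Work downward with a_k = (k+1)(k+2) a_{k+2} / (2(k - n)):
  a_2 = (3)(4)(16) / (2(2 - 4)) = 192/(-4) = -48
  a_0 = (1)(2)(-48) / (2(0 - 4)) = -96/(-8) = 12
Hence H_4(x) = 16 x^4 - 48 x^2 + 12.

H_4(x); series = 16 x^4 - 48 x^2 + 12


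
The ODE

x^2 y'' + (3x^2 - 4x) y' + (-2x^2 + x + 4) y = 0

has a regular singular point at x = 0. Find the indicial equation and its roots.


Divide by x^2 to reach normal form y'' + P_1(x) y' + P_2(x) y = 0 with P_1(x) = 3 - 4/x and P_2(x) = -2 + 1/x + 4/x^2.
x = 0 is a singular point because the y'-coefficient 3 - 4/x has a pole at x = 0 and the y-coefficient -2 + 1/x + 4/x^2 has a pole at x = 0.
It is a regular singular point because x P_1(x) = p(x) = 3x - 4 and x^2 P_2(x) = q(x) = -2x^2 + x + 4 are polynomials, hence analytic at x = 0.
p(0) = -4,  q(0) = 4.
Indicial equation: r(r-1) + p(0) r + q(0) = 0, i.e. r^2 + (p(0) - 1) r + q(0) = 0, i.e. r^2 - 5 r + 4 = 0.
Discriminant: (-5)^2 - 4(4) = 9, so r = (5 ± 3)/2.
Solving: r_1 = 4, r_2 = 1.

indicial: r^2 - 5 r + 4 = 0; roots r_1 = 4, r_2 = 1


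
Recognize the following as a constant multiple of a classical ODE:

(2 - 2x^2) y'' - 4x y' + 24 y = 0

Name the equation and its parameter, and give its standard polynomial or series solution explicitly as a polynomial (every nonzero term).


All three coefficients share the factor 2; dividing through by 2 gives  (1 - x^2) y'' - 2x y' + 12 y = 0.
This matches the Legendre equation (1 - x^2) y'' - 2x y' + n(n+1) y = 0 (note the -2x y' term) with n(n+1) = 12, so n = 3; the polynomial solution is P_3(x).
With y = sum_k a_k x^k, matching x^k gives (k+2)(k+1) a_{k+2} = [k(k+1) - n(n+1)] a_k = (k - 3)(k + 4) a_k. The right side vanishes at k = 3, so the series with the parity of 3 terminates at degree 3.
Standard normalization (P_n(1) = 1): leading coefficient (2n)!/(2^n (n!)^2) = 720/(8*36) = 5/2, so a_3 = 5/2. Work downward with a_k = (k+1)(k+2) a_{k+2} / ((k - 3)(k + 4)):
  a_1 = (2)(3)(5/2) / ((1 - 3)(1 + 4)) = 15/(-10) = -3/2
Hence P_3(x) = 5 x^3/2 - 3 x/2.

P_3(x); series = 5 x^3/2 - 3 x/2


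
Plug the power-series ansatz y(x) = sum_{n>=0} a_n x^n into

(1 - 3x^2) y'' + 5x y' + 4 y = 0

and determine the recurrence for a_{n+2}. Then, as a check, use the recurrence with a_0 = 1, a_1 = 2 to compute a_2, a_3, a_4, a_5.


Substitute y = sum_n a_n x^n.
(1 - 3 x^2) y'' contributes (n+2)(n+1) a_{n+2} - 3 n(n-1) a_n at x^n.
5 x y'(x) contributes 5 n a_n at x^n.
4 y(x) contributes 4 a_n at x^n.
Matching x^n: (n+2)(n+1) a_{n+2} + (-3 n(n-1) + 5 n + 4) a_n = 0.
Thus a_{n+2} = (3 n(n-1) - 5 n - 4) / ((n+1)(n+2)) * a_n.

Check with a_0 = 1, a_1 = 2 (apply the recurrence for n = 0, 1, 2, 3): a_0 = 1, a_1 = 2, a_2 = -2, a_3 = -3, a_4 = 4/3, a_5 = 3/20.

a_(n+2) = (3 n(n-1) - 5 n - 4) / ((n+1)(n+2)) * a_n; check: a_0 = 1, a_1 = 2, a_2 = -2, a_3 = -3, a_4 = 4/3, a_5 = 3/20


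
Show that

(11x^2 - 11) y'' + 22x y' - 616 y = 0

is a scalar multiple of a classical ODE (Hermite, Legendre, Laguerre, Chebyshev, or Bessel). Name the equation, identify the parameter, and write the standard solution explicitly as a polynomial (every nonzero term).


All three coefficients share the factor -11; dividing through by -11 gives  (1 - x^2) y'' - 2x y' + 56 y = 0.
This matches the Legendre equation (1 - x^2) y'' - 2x y' + n(n+1) y = 0 (note the -2x y' term) with n(n+1) = 56, so n = 7; the polynomial solution is P_7(x).
With y = sum_k a_k x^k, matching x^k gives (k+2)(k+1) a_{k+2} = [k(k+1) - n(n+1)] a_k = (k - 7)(k + 8) a_k. The right side vanishes at k = 7, so the series with the parity of 7 terminates at degree 7.
Standard normalization (P_n(1) = 1): leading coefficient (2n)!/(2^n (n!)^2) = 87178291200/(128*25401600) = 429/16, so a_7 = 429/16. Work downward with a_k = (k+1)(k+2) a_{k+2} / ((k - 7)(k + 8)):
  a_5 = (6)(7)(429/16) / ((5 - 7)(5 + 8)) = (9009/8)/(-26) = -693/16
  a_3 = (4)(5)(-693/16) / ((3 - 7)(3 + 8)) = (-3465/4)/(-44) = 315/16
  a_1 = (2)(3)(315/16) / ((1 - 7)(1 + 8)) = (945/8)/(-54) = -35/16
Hence P_7(x) = 429 x^7/16 - 693 x^5/16 + 315 x^3/16 - 35 x/16.

P_7(x); series = 429 x^7/16 - 693 x^5/16 + 315 x^3/16 - 35 x/16


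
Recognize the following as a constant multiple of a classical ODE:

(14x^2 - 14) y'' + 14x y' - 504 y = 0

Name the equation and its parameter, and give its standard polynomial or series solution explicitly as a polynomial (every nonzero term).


All three coefficients share the factor -14; dividing through by -14 gives  (1 - x^2) y'' - x y' + 36 y = 0.
This matches the Chebyshev equation (1 - x^2) y'' - x y' + n^2 y = 0 (note the -x y' term, not -2x y') with n^2 = 36, so n = 6; the polynomial solution is T_6(x).
With y = sum_k a_k x^k, matching x^k gives (k+2)(k+1) a_{k+2} = (k^2 - n^2) a_k = (k - 6)(k + 6) a_k. The right side vanishes at k = 6, so the series with the parity of 6 terminates at degree 6.
Standard normalization: leading coefficient of T_n is 2^(n-1), so a_6 = 2^5 = 32. Work downward with a_k = (k+1)(k+2) a_{k+2} / ((k - 6)(k + 6)):
  a_4 = (5)(6)(32) / ((4 - 6)(4 + 6)) = 960/(-20) = -48
  a_2 = (3)(4)(-48) / ((2 - 6)(2 + 6)) = -576/(-32) = 18
  a_0 = (1)(2)(18) / ((0 - 6)(0 + 6)) = 36/(-36) = -1
Hence T_6(x) = 32 x^6 - 48 x^4 + 18 x^2 - 1.

T_6(x); series = 32 x^6 - 48 x^4 + 18 x^2 - 1


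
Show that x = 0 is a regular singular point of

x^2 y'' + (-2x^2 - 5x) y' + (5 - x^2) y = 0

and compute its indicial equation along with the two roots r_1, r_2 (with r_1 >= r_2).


Divide by x^2 to reach normal form y'' + P_1(x) y' + P_2(x) y = 0 with P_1(x) = -2 - 5/x and P_2(x) = -1 + 5/x^2.
x = 0 is a singular point because the y'-coefficient -2 - 5/x has a pole at x = 0 and the y-coefficient -1 + 5/x^2 has a pole at x = 0.
It is a regular singular point because x P_1(x) = p(x) = -2x - 5 and x^2 P_2(x) = q(x) = 5 - x^2 are polynomials, hence analytic at x = 0.
p(0) = -5,  q(0) = 5.
Indicial equation: r(r-1) + p(0) r + q(0) = 0, i.e. r^2 + (p(0) - 1) r + q(0) = 0, i.e. r^2 - 6 r + 5 = 0.
Discriminant: (-6)^2 - 4(5) = 16, so r = (6 ± 4)/2.
Solving: r_1 = 5, r_2 = 1.

indicial: r^2 - 6 r + 5 = 0; roots r_1 = 5, r_2 = 1


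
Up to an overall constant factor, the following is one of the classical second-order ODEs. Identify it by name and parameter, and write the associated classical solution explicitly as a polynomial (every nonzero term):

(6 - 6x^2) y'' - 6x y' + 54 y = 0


All three coefficients share the factor 6; dividing through by 6 gives  (1 - x^2) y'' - x y' + 9 y = 0.
This matches the Chebyshev equation (1 - x^2) y'' - x y' + n^2 y = 0 (note the -x y' term, not -2x y') with n^2 = 9, so n = 3; the polynomial solution is T_3(x).
With y = sum_k a_k x^k, matching x^k gives (k+2)(k+1) a_{k+2} = (k^2 - n^2) a_k = (k - 3)(k + 3) a_k. The right side vanishes at k = 3, so the series with the parity of 3 terminates at degree 3.
Standard normalization: leading coefficient of T_n is 2^(n-1), so a_3 = 2^2 = 4. Work downward with a_k = (k+1)(k+2) a_{k+2} / ((k - 3)(k + 3)):
  a_1 = (2)(3)(4) / ((1 - 3)(1 + 3)) = 24/(-8) = -3
Hence T_3(x) = 4 x^3 - 3 x.

T_3(x); series = 4 x^3 - 3 x


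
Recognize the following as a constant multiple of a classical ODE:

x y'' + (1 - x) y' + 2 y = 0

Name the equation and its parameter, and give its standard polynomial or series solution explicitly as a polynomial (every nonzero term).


The equation is already in a standard form:  x y'' + (1 - x) y' + 2 y = 0.
This matches the Laguerre equation x y'' + (1 - x) y' + n y = 0 with n = 2; the polynomial solution is L_2(x).
With y = sum_k a_k x^k, matching x^k gives (k+1)k a_{k+1} + (k+1) a_{k+1} - k a_k + n a_k = 0, i.e. (k+1)^2 a_{k+1} = (k - n) a_k = (k - 2) a_k. The right side vanishes at k = 2, so the series terminates at degree 2.
Standard normalization L_n(0) = 1 gives a_0 = 1. Work upward with a_{k+1} = (k - 2) a_k / (k+1)^2:
  a_1 = (0 - 2)(1) / 1^2 = -2/1 = -2
  a_2 = (1 - 2)(-2) / 2^2 = 2/4 = 1/2
Hence L_2(x) = x^2/2 - 2 x + 1.

L_2(x); series = x^2/2 - 2 x + 1


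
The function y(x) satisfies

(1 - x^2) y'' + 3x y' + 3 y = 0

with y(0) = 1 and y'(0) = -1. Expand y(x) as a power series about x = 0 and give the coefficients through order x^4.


Ansatz: y(x) = sum_{n>=0} a_n x^n, so y'(x) = sum_{n>=1} n a_n x^(n-1) and y''(x) = sum_{n>=2} n(n-1) a_n x^(n-2).
Substitute into P(x) y'' + Q(x) y' + R(x) y = 0 with P(x) = 1 - x^2, Q(x) = 3x, R(x) = 3, and match powers of x.
Initial conditions: a_0 = 1, a_1 = -1.
Setting the coefficient of each power of x to zero and solving order by order (substituting the coefficients already found):
  x^0: 2 a_2 + 3 a_0 = 0  ->  2 a_2 = -3 a_0 = -3  ->  a_2 = -3/2
  x^1: 6 a_3 + 6 a_1 = 0  ->  6 a_3 = -6 a_1 = 6  ->  a_3 = 1
  x^2: 12 a_4 + 7 a_2 = 0  ->  12 a_4 = -7 a_2 = 21/2  ->  a_4 = 7/8
Truncated series: y(x) = 1 - x - (3/2) x^2 + x^3 + (7/8) x^4 + O(x^5).

a_0 = 1; a_1 = -1; a_2 = -3/2; a_3 = 1; a_4 = 7/8


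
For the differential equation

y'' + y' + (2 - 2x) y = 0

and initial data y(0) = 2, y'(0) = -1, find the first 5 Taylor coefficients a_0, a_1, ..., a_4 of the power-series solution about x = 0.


Ansatz: y(x) = sum_{n>=0} a_n x^n, so y'(x) = sum_{n>=1} n a_n x^(n-1) and y''(x) = sum_{n>=2} n(n-1) a_n x^(n-2).
Substitute into P(x) y'' + Q(x) y' + R(x) y = 0 with P(x) = 1, Q(x) = 1, R(x) = 2 - 2x, and match powers of x.
Initial conditions: a_0 = 2, a_1 = -1.
Setting the coefficient of each power of x to zero and solving order by order (substituting the coefficients already found):
  x^0: 2 a_2 + a_1 + 2 a_0 = 0  ->  2 a_2 = -a_1 - 2 a_0 = -3  ->  a_2 = -3/2
  x^1: 6 a_3 + 2 a_2 + 2 a_1 - 2 a_0 = 0  ->  6 a_3 = -2 a_2 - 2 a_1 + 2 a_0 = 9  ->  a_3 = 3/2
  x^2: 12 a_4 + 3 a_3 + 2 a_2 - 2 a_1 = 0  ->  12 a_4 = -3 a_3 - 2 a_2 + 2 a_1 = -7/2  ->  a_4 = -7/24
Truncated series: y(x) = 2 - x - (3/2) x^2 + (3/2) x^3 - (7/24) x^4 + O(x^5).

a_0 = 2; a_1 = -1; a_2 = -3/2; a_3 = 3/2; a_4 = -7/24


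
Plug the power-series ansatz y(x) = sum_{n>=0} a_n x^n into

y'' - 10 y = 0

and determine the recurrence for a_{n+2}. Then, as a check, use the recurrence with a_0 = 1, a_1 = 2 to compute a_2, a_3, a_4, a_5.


Substitute y = sum_n a_n x^n into y'' + (const) y = 0.
y''(x) = sum_{n>=0} (n+2)(n+1) a_{n+2} x^n.
The ODE becomes sum_n [(n+2)(n+1) a_{n+2} - 10 a_n] x^n = 0.
Setting each coefficient to zero gives the recurrence:
  (n+2)(n+1) a_{n+2} - 10 a_n = 0,
  a_{n+2} = 10 / ((n+1)(n+2)) a_n.

Check with a_0 = 1, a_1 = 2 (apply the recurrence for n = 0, 1, 2, 3): a_0 = 1, a_1 = 2, a_2 = 5, a_3 = 10/3, a_4 = 25/6, a_5 = 5/3.

a_{n+2} = 10/((n+1)(n+2)) * a_n; check: a_0 = 1, a_1 = 2, a_2 = 5, a_3 = 10/3, a_4 = 25/6, a_5 = 5/3


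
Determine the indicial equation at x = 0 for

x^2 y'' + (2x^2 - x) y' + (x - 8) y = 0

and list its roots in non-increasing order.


Divide by x^2 to reach normal form y'' + P_1(x) y' + P_2(x) y = 0 with P_1(x) = 2 - 1/x and P_2(x) = 1/x - 8/x^2.
x = 0 is a singular point because the y'-coefficient 2 - 1/x has a pole at x = 0 and the y-coefficient 1/x - 8/x^2 has a pole at x = 0.
It is a regular singular point because x P_1(x) = p(x) = 2x - 1 and x^2 P_2(x) = q(x) = x - 8 are polynomials, hence analytic at x = 0.
p(0) = -1,  q(0) = -8.
Indicial equation: r(r-1) + p(0) r + q(0) = 0, i.e. r^2 + (p(0) - 1) r + q(0) = 0, i.e. r^2 - 2 r - 8 = 0.
Discriminant: (-2)^2 - 4(-8) = 36, so r = (2 ± 6)/2.
Solving: r_1 = 4, r_2 = -2.

indicial: r^2 - 2 r - 8 = 0; roots r_1 = 4, r_2 = -2


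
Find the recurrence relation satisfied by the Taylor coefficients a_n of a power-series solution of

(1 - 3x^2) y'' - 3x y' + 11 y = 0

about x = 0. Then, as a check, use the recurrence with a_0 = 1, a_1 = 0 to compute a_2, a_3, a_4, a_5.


Substitute y = sum_n a_n x^n.
(1 - 3 x^2) y'' contributes (n+2)(n+1) a_{n+2} - 3 n(n-1) a_n at x^n.
-3 x y'(x) contributes -3 n a_n at x^n.
11 y(x) contributes 11 a_n at x^n.
Matching x^n: (n+2)(n+1) a_{n+2} + (-3 n(n-1) - 3 n + 11) a_n = 0.
Thus a_{n+2} = (3 n(n-1) + 3 n - 11) / ((n+1)(n+2)) * a_n.

Check with a_0 = 1, a_1 = 0 (apply the recurrence for n = 0, 1, 2, 3): a_0 = 1, a_1 = 0, a_2 = -11/2, a_3 = 0, a_4 = -11/24, a_5 = 0.

a_(n+2) = (3 n(n-1) + 3 n - 11) / ((n+1)(n+2)) * a_n; check: a_0 = 1, a_1 = 0, a_2 = -11/2, a_3 = 0, a_4 = -11/24, a_5 = 0


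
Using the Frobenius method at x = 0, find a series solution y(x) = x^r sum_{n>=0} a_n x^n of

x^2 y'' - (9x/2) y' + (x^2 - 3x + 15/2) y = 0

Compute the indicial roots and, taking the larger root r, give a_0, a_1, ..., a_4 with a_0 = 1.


Write in Frobenius form y'' + (p(x)/x) y' + (q(x)/x^2) y = 0:
  p(x) = -9/2,  q(x) = x^2 - 3x + 15/2.
Indicial equation: r(r-1) + (-9/2) r + (15/2) = 0 -> roots r_1 = 3, r_2 = 5/2.
Take r = r_1 = 3. Let y(x) = x^r sum_{n>=0} a_n x^n with a_0 = 1.
Substitute y = x^r sum a_n x^n and match x^{r+n}. The recurrence is
  D(n) a_n - 3 a_{n-1} + 1 a_{n-2} = 0,  where D(n) = (r+n)(r+n-1) + (-9/2)(r+n) + (15/2).
  a_n = [3 a_{n-1} - 1 a_{n-2}] / D(n).
Since the indicial polynomial factors as (r - r_1)(r - r_2), D(n) = (r_1 + n - r_1)(r_1 + n - r_2) = n(n + 1/2).
Evaluating step by step (a_0 = 1):
  n = 1: D(1) = 1(1 + 1/2) = 3/2; numerator = 3(1) = 3; a_1 = (3)/(3/2) = 2
  n = 2: D(2) = 2(2 + 1/2) = 5; numerator = 3(2) - 1(1) = 5; a_2 = (5)/(5) = 1
  n = 3: D(3) = 3(3 + 1/2) = 21/2; numerator = 3(1) - 1(2) = 1; a_3 = (1)/(21/2) = 2/21
  n = 4: D(4) = 4(4 + 1/2) = 18; numerator = 3(2/21) - 1(1) = -5/7; a_4 = (-5/7)/(18) = -5/126

r = 3; a_0 = 1; a_1 = 2; a_2 = 1; a_3 = 2/21; a_4 = -5/126


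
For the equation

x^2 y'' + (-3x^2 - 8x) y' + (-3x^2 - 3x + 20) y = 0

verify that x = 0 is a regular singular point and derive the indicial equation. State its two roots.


Divide by x^2 to reach normal form y'' + P_1(x) y' + P_2(x) y = 0 with P_1(x) = -3 - 8/x and P_2(x) = -3 - 3/x + 20/x^2.
x = 0 is a singular point because the y'-coefficient -3 - 8/x has a pole at x = 0 and the y-coefficient -3 - 3/x + 20/x^2 has a pole at x = 0.
It is a regular singular point because x P_1(x) = p(x) = -3x - 8 and x^2 P_2(x) = q(x) = -3x^2 - 3x + 20 are polynomials, hence analytic at x = 0.
p(0) = -8,  q(0) = 20.
Indicial equation: r(r-1) + p(0) r + q(0) = 0, i.e. r^2 + (p(0) - 1) r + q(0) = 0, i.e. r^2 - 9 r + 20 = 0.
Discriminant: (-9)^2 - 4(20) = 1, so r = (9 ± 1)/2.
Solving: r_1 = 5, r_2 = 4.

indicial: r^2 - 9 r + 20 = 0; roots r_1 = 5, r_2 = 4


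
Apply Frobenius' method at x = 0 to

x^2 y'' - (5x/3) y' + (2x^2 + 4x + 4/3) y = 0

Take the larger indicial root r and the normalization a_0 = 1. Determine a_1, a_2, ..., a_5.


Write in Frobenius form y'' + (p(x)/x) y' + (q(x)/x^2) y = 0:
  p(x) = -5/3,  q(x) = 2x^2 + 4x + 4/3.
Indicial equation: r(r-1) + (-5/3) r + (4/3) = 0 -> roots r_1 = 2, r_2 = 2/3.
Take r = r_1 = 2. Let y(x) = x^r sum_{n>=0} a_n x^n with a_0 = 1.
Substitute y = x^r sum a_n x^n and match x^{r+n}. The recurrence is
  D(n) a_n + 4 a_{n-1} + 2 a_{n-2} = 0,  where D(n) = (r+n)(r+n-1) + (-5/3)(r+n) + (4/3).
  a_n = [-4 a_{n-1} - 2 a_{n-2}] / D(n).
Since the indicial polynomial factors as (r - r_1)(r - r_2), D(n) = (r_1 + n - r_1)(r_1 + n - r_2) = n(n + 4/3).
Evaluating step by step (a_0 = 1):
  n = 1: D(1) = 1(1 + 4/3) = 7/3; numerator = -4(1) = -4; a_1 = (-4)/(7/3) = -12/7
  n = 2: D(2) = 2(2 + 4/3) = 20/3; numerator = -4(-12/7) - 2(1) = 34/7; a_2 = (34/7)/(20/3) = 51/70
  n = 3: D(3) = 3(3 + 4/3) = 13; numerator = -4(51/70) - 2(-12/7) = 18/35; a_3 = (18/35)/(13) = 18/455
  n = 4: D(4) = 4(4 + 4/3) = 64/3; numerator = -4(18/455) - 2(51/70) = -21/13; a_4 = (-21/13)/(64/3) = -63/832
  n = 5: D(5) = 5(5 + 4/3) = 95/3; numerator = -4(-63/832) - 2(18/455) = 1629/7280; a_5 = (1629/7280)/(95/3) = 4887/691600

r = 2; a_0 = 1; a_1 = -12/7; a_2 = 51/70; a_3 = 18/455; a_4 = -63/832; a_5 = 4887/691600
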